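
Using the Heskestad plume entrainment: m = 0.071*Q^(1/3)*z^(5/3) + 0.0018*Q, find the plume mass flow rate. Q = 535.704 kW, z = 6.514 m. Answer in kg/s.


Q^(1/3) = 8.1216
z^(5/3) = 22.720
First term = 0.071 * 8.1216 * 22.720 = 13.101
Second term = 0.0018 * 535.704 = 0.96427
m = 14.066 kg/s

14.066 kg/s


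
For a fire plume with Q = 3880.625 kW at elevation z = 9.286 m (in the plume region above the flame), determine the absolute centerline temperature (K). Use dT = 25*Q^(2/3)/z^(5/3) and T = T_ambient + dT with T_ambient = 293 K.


Q^(2/3) = 246.95
z^(5/3) = 41.025
dT = 25 * 246.95 / 41.025 = 150.49 K
T = 293 + 150.49 = 443.49 K

443.49 K


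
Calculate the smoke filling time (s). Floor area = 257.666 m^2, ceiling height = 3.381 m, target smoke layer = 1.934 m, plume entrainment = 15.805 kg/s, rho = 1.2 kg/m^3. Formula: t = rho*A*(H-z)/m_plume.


H - z = 1.447 m
t = 1.2 * 257.666 * 1.447 / 15.805 = 28.308 s

28.308 s


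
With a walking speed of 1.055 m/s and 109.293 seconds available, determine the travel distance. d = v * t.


d = 1.055 * 109.293 = 115.30 m

115.30 m


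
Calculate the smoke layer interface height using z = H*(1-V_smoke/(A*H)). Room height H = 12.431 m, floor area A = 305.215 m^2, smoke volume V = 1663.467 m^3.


V/(A*H) = 0.43843
1 - 0.43843 = 0.56157
z = 12.431 * 0.56157 = 6.9809 m

6.9809 m


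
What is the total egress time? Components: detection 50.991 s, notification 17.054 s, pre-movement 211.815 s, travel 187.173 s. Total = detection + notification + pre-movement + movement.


Total = 50.991 + 17.054 + 211.815 + 187.173 = 467.033 s

467.033 s


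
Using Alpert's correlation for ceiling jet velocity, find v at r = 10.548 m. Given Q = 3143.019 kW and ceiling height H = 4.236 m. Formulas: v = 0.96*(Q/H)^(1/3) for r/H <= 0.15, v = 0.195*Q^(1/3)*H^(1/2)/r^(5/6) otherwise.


r/H = 10.548 / 4.236 = 2.4901
r/H > 0.15, so v = 0.195*Q^(1/3)*H^(1/2)/r^(5/6)
Q^(1/3) = 14.648
H^(1/2) = 2.0582
r^(5/6) = 7.1227
v = 0.195 * 14.648 * 2.0582 / 7.1227 = 0.82538 m/s

0.82538 m/s


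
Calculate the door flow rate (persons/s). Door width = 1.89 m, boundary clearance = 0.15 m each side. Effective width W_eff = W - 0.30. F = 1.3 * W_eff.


W_eff = 1.89 - 0.30 = 1.59 m
F = 1.3 * 1.59 = 2.067 persons/s

2.067 persons/s


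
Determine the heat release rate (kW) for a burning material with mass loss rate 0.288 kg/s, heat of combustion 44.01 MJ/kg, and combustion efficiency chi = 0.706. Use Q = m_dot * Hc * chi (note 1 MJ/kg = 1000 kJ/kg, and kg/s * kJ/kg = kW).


Hc = 44.01 MJ/kg = 44.01 * 1000 kJ/kg = 44010 kJ/kg
Q = 0.288 kg/s * 44010 kJ/kg * 0.706 = 8948.5 kW

8948.5 kW


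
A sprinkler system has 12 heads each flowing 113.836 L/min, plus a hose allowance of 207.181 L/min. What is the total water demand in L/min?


Sprinkler demand = 12 * 113.836 = 1366.032 L/min
Total = 1366.032 + 207.181 = 1573.213 L/min

1573.213 L/min


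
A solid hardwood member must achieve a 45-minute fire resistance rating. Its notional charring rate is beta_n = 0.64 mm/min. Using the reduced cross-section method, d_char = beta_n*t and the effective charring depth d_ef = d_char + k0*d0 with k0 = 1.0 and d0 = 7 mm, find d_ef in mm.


d_char = 0.64 * 45 = 28.8 mm
d_ef = 28.8 + 1.0*7 = 35.8 mm

35.8 mm


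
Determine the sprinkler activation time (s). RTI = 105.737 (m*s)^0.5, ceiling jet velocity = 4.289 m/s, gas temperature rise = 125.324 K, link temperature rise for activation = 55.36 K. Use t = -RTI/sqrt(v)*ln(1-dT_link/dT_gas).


dT_link/dT_gas = 0.44174
ln(1 - 0.44174) = -0.58292
t = -105.737 / sqrt(4.289) * -0.58292 = 29.762 s

29.762 s


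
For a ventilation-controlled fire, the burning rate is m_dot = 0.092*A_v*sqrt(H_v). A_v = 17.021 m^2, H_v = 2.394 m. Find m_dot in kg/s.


sqrt(H_v) = 1.5473
m_dot = 0.092 * 17.021 * 1.5473 = 2.4229 kg/s

2.4229 kg/s


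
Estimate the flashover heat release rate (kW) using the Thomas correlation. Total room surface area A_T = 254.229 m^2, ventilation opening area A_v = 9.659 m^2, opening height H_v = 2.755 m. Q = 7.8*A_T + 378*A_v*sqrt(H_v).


7.8*A_T = 1983.0
sqrt(H_v) = 1.6598
378*A_v*sqrt(H_v) = 6060.2
Q = 1983.0 + 6060.2 = 8043.2 kW

8043.2 kW


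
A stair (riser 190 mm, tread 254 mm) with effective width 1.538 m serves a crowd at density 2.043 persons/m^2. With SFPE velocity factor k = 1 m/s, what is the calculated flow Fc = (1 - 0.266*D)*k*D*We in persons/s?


1 - 0.266*D = 1 - 0.266*2.043 = 0.45656
Fs = 0.45656 * 1 * 2.043 = 0.93276 persons/(s*m)
Fc = 0.93276 * 1.538 = 1.4346 persons/s

1.4346 persons/s


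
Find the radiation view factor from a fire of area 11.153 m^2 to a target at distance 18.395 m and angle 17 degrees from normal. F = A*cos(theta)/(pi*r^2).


cos(17 deg) = 0.95630
pi*r^2 = 1063.0
F = 11.153 * 0.95630 / 1063.0 = 0.010033

0.010033


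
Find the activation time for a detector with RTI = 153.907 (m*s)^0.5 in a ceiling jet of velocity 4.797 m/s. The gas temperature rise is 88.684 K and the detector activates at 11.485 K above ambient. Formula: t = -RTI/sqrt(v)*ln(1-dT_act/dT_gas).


dT_act/dT_gas = 0.12950
ln(1 - 0.12950) = -0.13869
t = -153.907 / sqrt(4.797) * -0.13869 = 9.7460 s

9.7460 s


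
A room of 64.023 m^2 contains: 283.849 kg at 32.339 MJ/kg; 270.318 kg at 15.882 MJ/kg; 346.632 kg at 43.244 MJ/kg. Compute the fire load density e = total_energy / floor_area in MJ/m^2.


Total energy = 283.849*32.339 + 270.318*15.882 + 346.632*43.244
= 9179.393 + 4293.190 + 14989.75
= 28462.34 MJ
e = 28462.34 / 64.023 = 444.56 MJ/m^2

444.56 MJ/m^2


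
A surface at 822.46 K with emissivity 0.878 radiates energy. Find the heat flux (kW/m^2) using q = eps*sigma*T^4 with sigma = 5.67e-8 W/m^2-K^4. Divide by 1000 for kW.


T^4 = 4.5757e+11
q = 0.878 * 5.67e-8 * 4.5757e+11 / 1000 = 22.779 kW/m^2

22.779 kW/m^2


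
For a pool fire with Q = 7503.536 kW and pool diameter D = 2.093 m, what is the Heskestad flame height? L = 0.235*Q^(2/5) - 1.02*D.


Q^(2/5) = 35.490
0.235 * Q^(2/5) = 8.3402
1.02 * D = 2.1349
L = 6.2053 m

6.2053 m


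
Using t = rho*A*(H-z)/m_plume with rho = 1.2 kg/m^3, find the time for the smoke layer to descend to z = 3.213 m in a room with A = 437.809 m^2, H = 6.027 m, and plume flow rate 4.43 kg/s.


H - z = 2.814 m
t = 1.2 * 437.809 * 2.814 / 4.43 = 333.72 s

333.72 s


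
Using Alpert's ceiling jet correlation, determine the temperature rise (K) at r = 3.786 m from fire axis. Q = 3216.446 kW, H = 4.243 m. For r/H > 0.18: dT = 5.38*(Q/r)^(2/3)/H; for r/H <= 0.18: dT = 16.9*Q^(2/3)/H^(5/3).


r/H = 3.786 / 4.243 = 0.89229
r/H > 0.18, so dT = 5.38*(Q/r)^(2/3)/H
Q/r = 849.56
(Q/r)^(2/3) = 89.701
dT = 5.38 * 89.701 / 4.243 = 113.74 K

113.74 K


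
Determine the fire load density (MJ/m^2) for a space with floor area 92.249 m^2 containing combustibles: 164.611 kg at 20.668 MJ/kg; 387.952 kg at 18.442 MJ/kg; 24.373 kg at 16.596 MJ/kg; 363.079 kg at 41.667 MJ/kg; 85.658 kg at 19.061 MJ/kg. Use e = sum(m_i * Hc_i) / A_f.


Total energy = 164.611*20.668 + 387.952*18.442 + 24.373*16.596 + 363.079*41.667 + 85.658*19.061
= 3402.180 + 7154.611 + 404.4943 + 15128.41 + 1632.727
= 27722.43 MJ
e = 27722.43 / 92.249 = 300.52 MJ/m^2

300.52 MJ/m^2


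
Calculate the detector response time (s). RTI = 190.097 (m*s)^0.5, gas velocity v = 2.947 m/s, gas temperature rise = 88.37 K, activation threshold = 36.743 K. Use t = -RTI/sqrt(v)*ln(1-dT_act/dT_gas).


dT_act/dT_gas = 0.41579
ln(1 - 0.41579) = -0.53749
t = -190.097 / sqrt(2.947) * -0.53749 = 59.519 s

59.519 s


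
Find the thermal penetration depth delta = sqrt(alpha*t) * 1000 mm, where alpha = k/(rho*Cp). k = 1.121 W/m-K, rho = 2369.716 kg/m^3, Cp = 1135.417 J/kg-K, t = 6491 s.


alpha = 1.121 / (2369.716 * 1135.417) = 4.1663e-07 m^2/s
alpha * t = 0.0027044
delta = sqrt(0.0027044) * 1000 = 52.004 mm

52.004 mm


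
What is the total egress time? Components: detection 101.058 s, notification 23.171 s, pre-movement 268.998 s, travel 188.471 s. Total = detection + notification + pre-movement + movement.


Total = 101.058 + 23.171 + 268.998 + 188.471 = 581.698 s

581.698 s


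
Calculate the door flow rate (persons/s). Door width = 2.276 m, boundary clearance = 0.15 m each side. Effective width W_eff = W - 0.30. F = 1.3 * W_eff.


W_eff = 2.276 - 0.30 = 1.976 m
F = 1.3 * 1.976 = 2.5688 persons/s

2.5688 persons/s


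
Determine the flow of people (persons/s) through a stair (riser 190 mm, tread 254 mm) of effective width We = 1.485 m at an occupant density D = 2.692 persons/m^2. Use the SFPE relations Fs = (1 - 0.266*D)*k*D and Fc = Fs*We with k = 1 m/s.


1 - 0.266*D = 1 - 0.266*2.692 = 0.28393
Fs = 0.28393 * 1 * 2.692 = 0.76433 persons/(s*m)
Fc = 0.76433 * 1.485 = 1.1350 persons/s

1.1350 persons/s


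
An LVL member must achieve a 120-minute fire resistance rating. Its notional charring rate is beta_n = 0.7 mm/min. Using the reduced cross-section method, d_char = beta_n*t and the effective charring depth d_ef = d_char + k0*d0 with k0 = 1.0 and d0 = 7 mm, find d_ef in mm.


d_char = 0.7 * 120 = 84 mm
d_ef = 84 + 1.0*7 = 91 mm

91 mm


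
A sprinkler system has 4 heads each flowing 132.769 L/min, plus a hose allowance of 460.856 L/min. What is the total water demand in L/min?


Sprinkler demand = 4 * 132.769 = 531.076 L/min
Total = 531.076 + 460.856 = 991.932 L/min

991.932 L/min


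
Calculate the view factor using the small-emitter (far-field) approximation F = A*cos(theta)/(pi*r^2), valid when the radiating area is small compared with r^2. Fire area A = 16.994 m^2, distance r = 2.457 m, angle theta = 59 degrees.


cos(59 deg) = 0.51504
pi*r^2 = 18.965
F = 16.994 * 0.51504 / 18.965 = 0.46150

0.46150


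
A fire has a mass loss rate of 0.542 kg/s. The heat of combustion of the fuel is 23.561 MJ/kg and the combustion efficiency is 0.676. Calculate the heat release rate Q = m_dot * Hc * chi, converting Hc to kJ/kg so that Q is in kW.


Hc = 23.561 MJ/kg = 23.561 * 1000 kJ/kg = 23561 kJ/kg
Q = 0.542 kg/s * 23561 kJ/kg * 0.676 = 8632.6 kW

8632.6 kW


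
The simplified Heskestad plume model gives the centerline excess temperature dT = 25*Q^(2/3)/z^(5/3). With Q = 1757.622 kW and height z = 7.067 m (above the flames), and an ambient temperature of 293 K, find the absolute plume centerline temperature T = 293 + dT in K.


Q^(2/3) = 145.64
z^(5/3) = 26.025
dT = 25 * 145.64 / 26.025 = 139.90 K
T = 293 + 139.90 = 432.90 K

432.90 K


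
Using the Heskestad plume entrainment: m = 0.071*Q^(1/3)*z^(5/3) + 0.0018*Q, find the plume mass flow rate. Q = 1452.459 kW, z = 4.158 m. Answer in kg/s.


Q^(1/3) = 11.325
z^(5/3) = 10.752
First term = 0.071 * 11.325 * 10.752 = 8.6450
Second term = 0.0018 * 1452.459 = 2.6144
m = 11.259 kg/s

11.259 kg/s


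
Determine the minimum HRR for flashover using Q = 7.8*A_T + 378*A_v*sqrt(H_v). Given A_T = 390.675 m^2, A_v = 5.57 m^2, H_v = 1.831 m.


7.8*A_T = 3047.265
sqrt(H_v) = 1.3531
378*A_v*sqrt(H_v) = 2849.0
Q = 3047.265 + 2849.0 = 5896.3 kW

5896.3 kW


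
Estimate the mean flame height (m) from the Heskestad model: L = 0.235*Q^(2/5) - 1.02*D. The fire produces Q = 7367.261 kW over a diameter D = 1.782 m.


Q^(2/5) = 35.231
0.235 * Q^(2/5) = 8.2792
1.02 * D = 1.8176
L = 6.4616 m

6.4616 m


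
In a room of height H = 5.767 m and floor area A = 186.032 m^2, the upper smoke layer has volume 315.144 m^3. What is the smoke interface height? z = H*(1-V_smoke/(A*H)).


V/(A*H) = 0.29375
1 - 0.29375 = 0.70625
z = 5.767 * 0.70625 = 4.0730 m

4.0730 m


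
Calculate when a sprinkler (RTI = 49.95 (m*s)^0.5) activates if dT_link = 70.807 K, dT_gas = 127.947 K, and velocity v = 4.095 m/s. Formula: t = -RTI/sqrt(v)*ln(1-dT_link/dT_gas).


dT_link/dT_gas = 0.55341
ln(1 - 0.55341) = -0.80611
t = -49.95 / sqrt(4.095) * -0.80611 = 19.898 s

19.898 s


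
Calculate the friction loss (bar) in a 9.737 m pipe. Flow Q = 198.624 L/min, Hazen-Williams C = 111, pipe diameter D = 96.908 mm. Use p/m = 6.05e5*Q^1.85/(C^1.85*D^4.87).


Q^1.85 = 17839
C^1.85 = 6079.2
D^4.87 = 4.7160e+09
p/m = 0.00037644 bar/m
p_total = 0.00037644 * 9.737 = 0.0036654 bar

0.0036654 bar


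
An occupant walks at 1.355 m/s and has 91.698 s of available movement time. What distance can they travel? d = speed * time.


d = 1.355 * 91.698 = 124.25 m

124.25 m


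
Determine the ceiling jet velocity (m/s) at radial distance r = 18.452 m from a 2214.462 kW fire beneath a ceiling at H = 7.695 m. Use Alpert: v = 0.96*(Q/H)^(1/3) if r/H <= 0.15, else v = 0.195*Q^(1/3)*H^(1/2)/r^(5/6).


r/H = 18.452 / 7.695 = 2.3979
r/H > 0.15, so v = 0.195*Q^(1/3)*H^(1/2)/r^(5/6)
Q^(1/3) = 13.034
H^(1/2) = 2.7740
r^(5/6) = 11.351
v = 0.195 * 13.034 * 2.7740 / 11.351 = 0.62114 m/s

0.62114 m/s


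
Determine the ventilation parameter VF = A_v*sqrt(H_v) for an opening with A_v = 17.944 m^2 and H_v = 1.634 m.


sqrt(H_v) = 1.2783
VF = 17.944 * 1.2783 = 22.937 m^(5/2)

22.937 m^(5/2)


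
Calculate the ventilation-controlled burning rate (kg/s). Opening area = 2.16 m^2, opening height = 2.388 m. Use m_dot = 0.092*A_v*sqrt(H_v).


sqrt(H_v) = 1.5453
m_dot = 0.092 * 2.16 * 1.5453 = 0.30709 kg/s

0.30709 kg/s


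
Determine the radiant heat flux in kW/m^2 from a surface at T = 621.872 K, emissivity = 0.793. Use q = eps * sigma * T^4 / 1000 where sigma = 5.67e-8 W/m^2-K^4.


T^4 = 1.4956e+11
q = 0.793 * 5.67e-8 * 1.4956e+11 / 1000 = 6.7245 kW/m^2

6.7245 kW/m^2


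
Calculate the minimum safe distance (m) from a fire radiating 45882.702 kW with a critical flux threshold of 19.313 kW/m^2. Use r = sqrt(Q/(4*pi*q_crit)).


4*pi*q_crit = 242.69
Q/(4*pi*q_crit) = 189.06
r = sqrt(189.06) = 13.750 m

13.750 m


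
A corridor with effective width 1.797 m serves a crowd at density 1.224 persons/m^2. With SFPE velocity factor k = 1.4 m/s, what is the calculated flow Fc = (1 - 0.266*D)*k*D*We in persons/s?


1 - 0.266*D = 1 - 0.266*1.224 = 0.67442
Fs = 0.67442 * 1.4 * 1.224 = 1.1557 persons/(s*m)
Fc = 1.1557 * 1.797 = 2.0768 persons/s

2.0768 persons/s


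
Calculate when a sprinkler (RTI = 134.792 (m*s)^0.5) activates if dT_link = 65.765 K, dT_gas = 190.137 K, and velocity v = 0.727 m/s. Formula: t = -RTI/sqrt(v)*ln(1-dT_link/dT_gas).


dT_link/dT_gas = 0.34588
ln(1 - 0.34588) = -0.42447
t = -134.792 / sqrt(0.727) * -0.42447 = 67.103 s

67.103 s


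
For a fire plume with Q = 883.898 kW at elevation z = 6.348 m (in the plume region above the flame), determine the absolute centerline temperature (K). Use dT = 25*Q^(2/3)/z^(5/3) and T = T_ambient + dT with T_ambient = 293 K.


Q^(2/3) = 92.102
z^(5/3) = 21.763
dT = 25 * 92.102 / 21.763 = 105.80 K
T = 293 + 105.80 = 398.80 K

398.80 K


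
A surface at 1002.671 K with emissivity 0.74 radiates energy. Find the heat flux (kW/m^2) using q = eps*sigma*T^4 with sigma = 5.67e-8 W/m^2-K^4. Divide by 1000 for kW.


T^4 = 1.0107e+12
q = 0.74 * 5.67e-8 * 1.0107e+12 / 1000 = 42.408 kW/m^2

42.408 kW/m^2


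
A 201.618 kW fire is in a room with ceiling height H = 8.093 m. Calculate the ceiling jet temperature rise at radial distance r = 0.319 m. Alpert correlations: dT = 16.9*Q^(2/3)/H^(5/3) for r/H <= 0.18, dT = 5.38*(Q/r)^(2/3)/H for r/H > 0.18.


r/H = 0.319 / 8.093 = 0.039417
r/H <= 0.18, so dT = 16.9*Q^(2/3)/H^(5/3)
Q^(2/3) = 34.384
H^(5/3) = 32.622
dT = 16.9 * 34.384 / 32.622 = 17.812 K

17.812 K


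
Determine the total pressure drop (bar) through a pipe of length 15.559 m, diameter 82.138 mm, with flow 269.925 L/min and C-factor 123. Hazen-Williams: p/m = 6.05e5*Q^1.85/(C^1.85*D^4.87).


Q^1.85 = 31463
C^1.85 = 7350.6
D^4.87 = 2.1078e+09
p/m = 0.0012286 bar/m
p_total = 0.0012286 * 15.559 = 0.019115 bar

0.019115 bar


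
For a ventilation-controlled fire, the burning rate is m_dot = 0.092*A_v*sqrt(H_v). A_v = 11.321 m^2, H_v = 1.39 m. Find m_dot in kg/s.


sqrt(H_v) = 1.1790
m_dot = 0.092 * 11.321 * 1.1790 = 1.2279 kg/s

1.2279 kg/s


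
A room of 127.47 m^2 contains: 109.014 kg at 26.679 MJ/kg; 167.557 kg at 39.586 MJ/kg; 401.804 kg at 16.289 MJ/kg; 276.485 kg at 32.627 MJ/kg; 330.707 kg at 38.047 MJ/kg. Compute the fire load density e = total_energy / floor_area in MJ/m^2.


Total energy = 109.014*26.679 + 167.557*39.586 + 401.804*16.289 + 276.485*32.627 + 330.707*38.047
= 2908.385 + 6632.911 + 6544.985 + 9020.876 + 12582.41
= 37689.57 MJ
e = 37689.57 / 127.47 = 295.67 MJ/m^2

295.67 MJ/m^2


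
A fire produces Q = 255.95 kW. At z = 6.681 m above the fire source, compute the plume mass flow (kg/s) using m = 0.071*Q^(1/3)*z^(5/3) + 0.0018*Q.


Q^(1/3) = 6.3492
z^(5/3) = 23.699
First term = 0.071 * 6.3492 * 23.699 = 10.683
Second term = 0.0018 * 255.95 = 0.46071
m = 11.144 kg/s

11.144 kg/s


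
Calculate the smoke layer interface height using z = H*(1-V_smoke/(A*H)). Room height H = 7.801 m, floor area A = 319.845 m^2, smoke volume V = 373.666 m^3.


V/(A*H) = 0.14976
1 - 0.14976 = 0.85024
z = 7.801 * 0.85024 = 6.6327 m

6.6327 m


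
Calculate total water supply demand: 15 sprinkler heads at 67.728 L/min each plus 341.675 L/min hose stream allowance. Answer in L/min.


Sprinkler demand = 15 * 67.728 = 1015.92 L/min
Total = 1015.92 + 341.675 = 1357.595 L/min

1357.595 L/min


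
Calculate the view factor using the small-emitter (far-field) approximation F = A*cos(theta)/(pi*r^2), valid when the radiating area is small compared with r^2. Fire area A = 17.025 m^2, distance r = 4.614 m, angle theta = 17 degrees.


cos(17 deg) = 0.95630
pi*r^2 = 66.881
F = 17.025 * 0.95630 / 66.881 = 0.24343

0.24343


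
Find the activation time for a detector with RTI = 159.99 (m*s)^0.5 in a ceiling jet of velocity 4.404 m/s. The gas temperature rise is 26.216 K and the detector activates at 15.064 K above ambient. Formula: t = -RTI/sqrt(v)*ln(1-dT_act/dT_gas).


dT_act/dT_gas = 0.57461
ln(1 - 0.57461) = -0.85475
t = -159.99 / sqrt(4.404) * -0.85475 = 65.164 s

65.164 s


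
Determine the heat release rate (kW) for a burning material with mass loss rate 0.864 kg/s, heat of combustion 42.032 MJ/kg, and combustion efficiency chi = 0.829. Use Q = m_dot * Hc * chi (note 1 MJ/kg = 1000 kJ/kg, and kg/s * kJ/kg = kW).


Hc = 42.032 MJ/kg = 42.032 * 1000 kJ/kg = 42032 kJ/kg
Q = 0.864 kg/s * 42032 kJ/kg * 0.829 = 30106 kW

30106 kW


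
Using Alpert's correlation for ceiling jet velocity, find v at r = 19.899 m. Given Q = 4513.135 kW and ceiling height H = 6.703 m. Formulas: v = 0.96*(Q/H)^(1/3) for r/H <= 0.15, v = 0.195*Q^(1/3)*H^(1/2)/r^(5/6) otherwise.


r/H = 19.899 / 6.703 = 2.9687
r/H > 0.15, so v = 0.195*Q^(1/3)*H^(1/2)/r^(5/6)
Q^(1/3) = 16.526
H^(1/2) = 2.5890
r^(5/6) = 12.088
v = 0.195 * 16.526 * 2.5890 / 12.088 = 0.69019 m/s

0.69019 m/s


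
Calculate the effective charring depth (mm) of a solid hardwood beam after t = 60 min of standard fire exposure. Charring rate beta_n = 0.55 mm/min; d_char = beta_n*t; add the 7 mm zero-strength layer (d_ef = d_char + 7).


d_char = 0.55 * 60 = 33 mm
d_ef = 33 + 1.0*7 = 40 mm

40 mm


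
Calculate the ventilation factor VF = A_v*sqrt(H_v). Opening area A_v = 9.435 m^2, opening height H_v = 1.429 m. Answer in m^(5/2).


sqrt(H_v) = 1.1954
VF = 9.435 * 1.1954 = 11.279 m^(5/2)

11.279 m^(5/2)


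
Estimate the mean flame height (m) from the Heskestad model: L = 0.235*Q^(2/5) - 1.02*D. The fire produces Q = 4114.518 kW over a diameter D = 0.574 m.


Q^(2/5) = 27.908
0.235 * Q^(2/5) = 6.5584
1.02 * D = 0.58548
L = 5.9729 m

5.9729 m


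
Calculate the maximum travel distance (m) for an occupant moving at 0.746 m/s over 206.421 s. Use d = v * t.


d = 0.746 * 206.421 = 153.99 m

153.99 m


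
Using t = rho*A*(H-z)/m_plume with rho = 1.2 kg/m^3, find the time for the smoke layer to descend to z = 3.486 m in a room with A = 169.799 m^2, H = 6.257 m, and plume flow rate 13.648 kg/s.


H - z = 2.771 m
t = 1.2 * 169.799 * 2.771 / 13.648 = 41.370 s

41.370 s


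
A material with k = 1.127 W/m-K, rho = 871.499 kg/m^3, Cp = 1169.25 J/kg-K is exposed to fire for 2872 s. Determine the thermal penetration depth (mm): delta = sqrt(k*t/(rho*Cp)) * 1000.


alpha = 1.127 / (871.499 * 1169.25) = 1.1060e-06 m^2/s
alpha * t = 0.0031764
delta = sqrt(0.0031764) * 1000 = 56.359 mm

56.359 mm


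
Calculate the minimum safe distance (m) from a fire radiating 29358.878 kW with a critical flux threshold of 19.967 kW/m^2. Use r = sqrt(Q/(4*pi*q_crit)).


4*pi*q_crit = 250.91
Q/(4*pi*q_crit) = 117.01
r = sqrt(117.01) = 10.817 m

10.817 m


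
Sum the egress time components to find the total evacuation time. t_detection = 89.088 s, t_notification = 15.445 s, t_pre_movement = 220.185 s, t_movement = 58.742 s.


Total = 89.088 + 15.445 + 220.185 + 58.742 = 383.46 s

383.46 s


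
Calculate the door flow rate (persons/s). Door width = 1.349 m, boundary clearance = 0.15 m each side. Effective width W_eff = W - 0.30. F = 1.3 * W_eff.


W_eff = 1.349 - 0.30 = 1.049 m
F = 1.3 * 1.049 = 1.3637 persons/s

1.3637 persons/s


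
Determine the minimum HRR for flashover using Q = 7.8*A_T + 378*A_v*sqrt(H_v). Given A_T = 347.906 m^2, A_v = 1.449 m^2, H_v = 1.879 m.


7.8*A_T = 2713.7
sqrt(H_v) = 1.3708
378*A_v*sqrt(H_v) = 750.80
Q = 2713.7 + 750.80 = 3464.5 kW

3464.5 kW


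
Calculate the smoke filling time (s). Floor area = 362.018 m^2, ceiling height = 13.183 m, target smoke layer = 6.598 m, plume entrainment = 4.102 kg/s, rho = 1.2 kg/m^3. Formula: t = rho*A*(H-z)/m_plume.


H - z = 6.585 m
t = 1.2 * 362.018 * 6.585 / 4.102 = 697.38 s

697.38 s


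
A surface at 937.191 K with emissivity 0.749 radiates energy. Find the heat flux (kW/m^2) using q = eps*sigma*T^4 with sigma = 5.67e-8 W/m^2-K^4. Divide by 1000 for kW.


T^4 = 7.7146e+11
q = 0.749 * 5.67e-8 * 7.7146e+11 / 1000 = 32.763 kW/m^2

32.763 kW/m^2


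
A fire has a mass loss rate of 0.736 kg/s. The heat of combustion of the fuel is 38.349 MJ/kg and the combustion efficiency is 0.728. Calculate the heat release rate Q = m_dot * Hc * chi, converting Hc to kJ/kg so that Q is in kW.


Hc = 38.349 MJ/kg = 38.349 * 1000 kJ/kg = 38349 kJ/kg
Q = 0.736 kg/s * 38349 kJ/kg * 0.728 = 20548 kW

20548 kW


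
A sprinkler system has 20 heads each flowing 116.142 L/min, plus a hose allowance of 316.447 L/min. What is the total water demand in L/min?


Sprinkler demand = 20 * 116.142 = 2322.84 L/min
Total = 2322.84 + 316.447 = 2639.287 L/min

2639.287 L/min


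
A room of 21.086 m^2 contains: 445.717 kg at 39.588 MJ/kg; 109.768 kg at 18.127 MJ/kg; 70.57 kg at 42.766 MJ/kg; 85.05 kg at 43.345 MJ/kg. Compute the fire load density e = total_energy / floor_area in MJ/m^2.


Total energy = 445.717*39.588 + 109.768*18.127 + 70.57*42.766 + 85.05*43.345
= 17645.04 + 1989.765 + 3017.997 + 3686.492
= 26339.30 MJ
e = 26339.30 / 21.086 = 1249.1 MJ/m^2

1249.1 MJ/m^2


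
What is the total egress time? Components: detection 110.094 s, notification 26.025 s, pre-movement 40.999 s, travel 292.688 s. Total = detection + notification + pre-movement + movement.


Total = 110.094 + 26.025 + 40.999 + 292.688 = 469.806 s

469.806 s


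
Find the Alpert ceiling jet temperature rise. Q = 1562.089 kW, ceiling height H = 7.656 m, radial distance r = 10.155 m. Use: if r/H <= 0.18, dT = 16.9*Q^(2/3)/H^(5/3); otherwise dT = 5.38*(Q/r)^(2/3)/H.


r/H = 10.155 / 7.656 = 1.3264
r/H > 0.18, so dT = 5.38*(Q/r)^(2/3)/H
Q/r = 153.82
(Q/r)^(2/3) = 28.709
dT = 5.38 * 28.709 / 7.656 = 20.174 K

20.174 K


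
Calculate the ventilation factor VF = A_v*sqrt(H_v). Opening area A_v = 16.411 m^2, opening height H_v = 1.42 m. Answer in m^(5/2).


sqrt(H_v) = 1.1916
VF = 16.411 * 1.1916 = 19.556 m^(5/2)

19.556 m^(5/2)


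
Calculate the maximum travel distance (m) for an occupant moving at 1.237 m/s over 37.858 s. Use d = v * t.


d = 1.237 * 37.858 = 46.830 m

46.830 m


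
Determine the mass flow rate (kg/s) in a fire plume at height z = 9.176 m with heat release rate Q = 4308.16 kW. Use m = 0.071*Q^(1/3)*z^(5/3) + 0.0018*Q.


Q^(1/3) = 16.272
z^(5/3) = 40.218
First term = 0.071 * 16.272 * 40.218 = 46.463
Second term = 0.0018 * 4308.16 = 7.7547
m = 54.218 kg/s

54.218 kg/s


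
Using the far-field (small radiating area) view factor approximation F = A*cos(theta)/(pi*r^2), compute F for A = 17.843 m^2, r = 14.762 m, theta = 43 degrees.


cos(43 deg) = 0.73135
pi*r^2 = 684.61
F = 17.843 * 0.73135 / 684.61 = 0.019061

0.019061


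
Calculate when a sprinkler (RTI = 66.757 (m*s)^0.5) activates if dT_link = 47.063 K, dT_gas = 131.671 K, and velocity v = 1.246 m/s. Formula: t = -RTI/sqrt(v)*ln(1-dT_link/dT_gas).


dT_link/dT_gas = 0.35743
ln(1 - 0.35743) = -0.44228
t = -66.757 / sqrt(1.246) * -0.44228 = 26.450 s

26.450 s


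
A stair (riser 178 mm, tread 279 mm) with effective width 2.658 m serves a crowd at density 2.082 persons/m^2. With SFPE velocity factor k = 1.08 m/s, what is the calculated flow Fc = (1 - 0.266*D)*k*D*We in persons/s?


1 - 0.266*D = 1 - 0.266*2.082 = 0.44619
Fs = 0.44619 * 1.08 * 2.082 = 1.0033 persons/(s*m)
Fc = 1.0033 * 2.658 = 2.6667 persons/s

2.6667 persons/s


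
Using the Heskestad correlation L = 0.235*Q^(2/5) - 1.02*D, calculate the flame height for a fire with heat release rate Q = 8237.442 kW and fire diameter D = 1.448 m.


Q^(2/5) = 36.840
0.235 * Q^(2/5) = 8.6573
1.02 * D = 1.4770
L = 7.1804 m

7.1804 m


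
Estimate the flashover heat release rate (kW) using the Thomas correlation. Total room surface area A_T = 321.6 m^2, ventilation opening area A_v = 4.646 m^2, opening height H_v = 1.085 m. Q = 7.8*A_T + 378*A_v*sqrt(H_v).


7.8*A_T = 2508.48
sqrt(H_v) = 1.0416
378*A_v*sqrt(H_v) = 1829.3
Q = 2508.48 + 1829.3 = 4337.8 kW

4337.8 kW


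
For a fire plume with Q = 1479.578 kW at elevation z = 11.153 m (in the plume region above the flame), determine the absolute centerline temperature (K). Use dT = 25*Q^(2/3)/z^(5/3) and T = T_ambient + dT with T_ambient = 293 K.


Q^(2/3) = 129.85
z^(5/3) = 55.674
dT = 25 * 129.85 / 55.674 = 58.306 K
T = 293 + 58.306 = 351.31 K

351.31 K


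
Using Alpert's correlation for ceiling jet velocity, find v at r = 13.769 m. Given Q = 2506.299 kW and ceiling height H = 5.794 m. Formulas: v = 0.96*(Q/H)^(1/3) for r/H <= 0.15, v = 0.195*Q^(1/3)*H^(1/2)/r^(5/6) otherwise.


r/H = 13.769 / 5.794 = 2.3764
r/H > 0.15, so v = 0.195*Q^(1/3)*H^(1/2)/r^(5/6)
Q^(1/3) = 13.583
H^(1/2) = 2.4071
r^(5/6) = 8.8938
v = 0.195 * 13.583 * 2.4071 / 8.8938 = 0.71688 m/s

0.71688 m/s


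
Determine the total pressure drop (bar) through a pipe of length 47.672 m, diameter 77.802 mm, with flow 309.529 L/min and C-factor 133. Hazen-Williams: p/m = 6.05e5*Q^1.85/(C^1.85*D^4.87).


Q^1.85 = 40532
C^1.85 = 8494.3
D^4.87 = 1.6185e+09
p/m = 0.0017836 bar/m
p_total = 0.0017836 * 47.672 = 0.085029 bar

0.085029 bar


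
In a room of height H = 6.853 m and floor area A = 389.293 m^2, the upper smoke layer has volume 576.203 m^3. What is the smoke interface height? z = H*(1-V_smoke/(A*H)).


V/(A*H) = 0.21598
1 - 0.21598 = 0.78402
z = 6.853 * 0.78402 = 5.3729 m

5.3729 m


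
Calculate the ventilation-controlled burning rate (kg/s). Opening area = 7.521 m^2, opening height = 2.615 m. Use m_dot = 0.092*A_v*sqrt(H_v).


sqrt(H_v) = 1.6171
m_dot = 0.092 * 7.521 * 1.6171 = 1.1189 kg/s

1.1189 kg/s


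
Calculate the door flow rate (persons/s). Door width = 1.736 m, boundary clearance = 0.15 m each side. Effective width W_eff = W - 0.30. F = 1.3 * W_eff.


W_eff = 1.736 - 0.30 = 1.436 m
F = 1.3 * 1.436 = 1.8668 persons/s

1.8668 persons/s


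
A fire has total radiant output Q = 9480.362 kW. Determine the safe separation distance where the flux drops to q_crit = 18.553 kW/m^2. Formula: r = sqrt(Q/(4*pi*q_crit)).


4*pi*q_crit = 233.14
Q/(4*pi*q_crit) = 40.663
r = sqrt(40.663) = 6.3768 m

6.3768 m


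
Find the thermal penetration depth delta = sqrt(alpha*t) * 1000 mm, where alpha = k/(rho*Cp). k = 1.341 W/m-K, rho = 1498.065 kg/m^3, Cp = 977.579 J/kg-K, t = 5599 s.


alpha = 1.341 / (1498.065 * 977.579) = 9.1569e-07 m^2/s
alpha * t = 0.0051269
delta = sqrt(0.0051269) * 1000 = 71.603 mm

71.603 mm


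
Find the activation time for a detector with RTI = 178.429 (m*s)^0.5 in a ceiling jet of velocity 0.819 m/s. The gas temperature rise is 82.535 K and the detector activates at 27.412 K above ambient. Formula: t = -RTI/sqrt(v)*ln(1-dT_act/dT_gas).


dT_act/dT_gas = 0.33213
ln(1 - 0.33213) = -0.40366
t = -178.429 / sqrt(0.819) * -0.40366 = 79.586 s

79.586 s


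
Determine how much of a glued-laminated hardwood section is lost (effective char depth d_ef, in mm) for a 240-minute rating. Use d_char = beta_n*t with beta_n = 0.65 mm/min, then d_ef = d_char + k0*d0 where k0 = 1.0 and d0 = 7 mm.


d_char = 0.65 * 240 = 156 mm
d_ef = 156 + 1.0*7 = 163 mm

163 mm


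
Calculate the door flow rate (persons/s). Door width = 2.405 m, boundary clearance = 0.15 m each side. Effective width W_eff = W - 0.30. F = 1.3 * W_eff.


W_eff = 2.405 - 0.30 = 2.105 m
F = 1.3 * 2.105 = 2.7365 persons/s

2.7365 persons/s


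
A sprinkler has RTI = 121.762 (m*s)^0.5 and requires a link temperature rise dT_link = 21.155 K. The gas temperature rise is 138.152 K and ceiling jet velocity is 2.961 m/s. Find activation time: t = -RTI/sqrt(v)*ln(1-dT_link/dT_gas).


dT_link/dT_gas = 0.15313
ln(1 - 0.15313) = -0.16621
t = -121.762 / sqrt(2.961) * -0.16621 = 11.761 s

11.761 s


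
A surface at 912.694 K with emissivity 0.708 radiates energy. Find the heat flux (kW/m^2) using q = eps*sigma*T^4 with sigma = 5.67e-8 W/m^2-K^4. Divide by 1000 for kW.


T^4 = 6.9391e+11
q = 0.708 * 5.67e-8 * 6.9391e+11 / 1000 = 27.856 kW/m^2

27.856 kW/m^2


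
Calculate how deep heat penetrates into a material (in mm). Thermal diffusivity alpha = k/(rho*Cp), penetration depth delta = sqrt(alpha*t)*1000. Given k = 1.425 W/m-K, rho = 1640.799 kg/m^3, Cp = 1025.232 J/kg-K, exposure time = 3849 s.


alpha = 1.425 / (1640.799 * 1025.232) = 8.4711e-07 m^2/s
alpha * t = 0.0032605
delta = sqrt(0.0032605) * 1000 = 57.101 mm

57.101 mm


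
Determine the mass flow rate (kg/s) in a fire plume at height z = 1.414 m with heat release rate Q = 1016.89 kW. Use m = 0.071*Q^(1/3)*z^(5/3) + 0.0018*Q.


Q^(1/3) = 10.056
z^(5/3) = 1.7813
First term = 0.071 * 10.056 * 1.7813 = 1.2718
Second term = 0.0018 * 1016.89 = 1.8304
m = 3.1022 kg/s

3.1022 kg/s


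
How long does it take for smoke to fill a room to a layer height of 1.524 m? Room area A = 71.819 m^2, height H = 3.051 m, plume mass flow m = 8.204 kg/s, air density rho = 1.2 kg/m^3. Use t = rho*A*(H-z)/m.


H - z = 1.527 m
t = 1.2 * 71.819 * 1.527 / 8.204 = 16.041 s

16.041 s


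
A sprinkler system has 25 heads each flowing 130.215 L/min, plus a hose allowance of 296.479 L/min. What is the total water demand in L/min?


Sprinkler demand = 25 * 130.215 = 3255.375 L/min
Total = 3255.375 + 296.479 = 3551.854 L/min

3551.854 L/min


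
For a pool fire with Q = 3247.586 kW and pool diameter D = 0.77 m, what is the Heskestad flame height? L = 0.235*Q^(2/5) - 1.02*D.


Q^(2/5) = 25.388
0.235 * Q^(2/5) = 5.9661
1.02 * D = 0.78540
L = 5.1807 m

5.1807 m


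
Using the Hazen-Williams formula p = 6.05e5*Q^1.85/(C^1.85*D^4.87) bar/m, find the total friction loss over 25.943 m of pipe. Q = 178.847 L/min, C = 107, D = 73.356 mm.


Q^1.85 = 14692
C^1.85 = 5680.2
D^4.87 = 1.2153e+09
p/m = 0.0012877 bar/m
p_total = 0.0012877 * 25.943 = 0.033407 bar

0.033407 bar


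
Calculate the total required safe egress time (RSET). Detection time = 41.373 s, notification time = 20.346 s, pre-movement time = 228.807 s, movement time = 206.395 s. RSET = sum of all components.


Total = 41.373 + 20.346 + 228.807 + 206.395 = 496.921 s

496.921 s


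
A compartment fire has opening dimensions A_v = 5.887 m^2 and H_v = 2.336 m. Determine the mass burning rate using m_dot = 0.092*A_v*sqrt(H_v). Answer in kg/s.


sqrt(H_v) = 1.5284
m_dot = 0.092 * 5.887 * 1.5284 = 0.82779 kg/s

0.82779 kg/s


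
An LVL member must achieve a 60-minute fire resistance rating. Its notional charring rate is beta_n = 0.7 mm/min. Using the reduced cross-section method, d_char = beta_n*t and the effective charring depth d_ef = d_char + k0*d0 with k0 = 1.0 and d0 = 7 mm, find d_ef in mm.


d_char = 0.7 * 60 = 42 mm
d_ef = 42 + 1.0*7 = 49 mm

49 mm


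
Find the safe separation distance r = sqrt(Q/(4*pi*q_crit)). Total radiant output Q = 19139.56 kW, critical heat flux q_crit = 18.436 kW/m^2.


4*pi*q_crit = 231.67
Q/(4*pi*q_crit) = 82.614
r = sqrt(82.614) = 9.0892 m

9.0892 m


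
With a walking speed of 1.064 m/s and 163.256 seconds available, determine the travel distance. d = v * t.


d = 1.064 * 163.256 = 173.70 m

173.70 m


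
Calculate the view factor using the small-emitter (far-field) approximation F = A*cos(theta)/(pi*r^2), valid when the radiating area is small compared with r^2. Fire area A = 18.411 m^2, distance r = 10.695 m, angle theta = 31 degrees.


cos(31 deg) = 0.85717
pi*r^2 = 359.34
F = 18.411 * 0.85717 / 359.34 = 0.043917

0.043917


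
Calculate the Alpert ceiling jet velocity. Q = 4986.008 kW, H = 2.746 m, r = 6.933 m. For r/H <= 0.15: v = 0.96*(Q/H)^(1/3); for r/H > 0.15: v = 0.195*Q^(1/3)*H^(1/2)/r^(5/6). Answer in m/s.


r/H = 6.933 / 2.746 = 2.5248
r/H > 0.15, so v = 0.195*Q^(1/3)*H^(1/2)/r^(5/6)
Q^(1/3) = 17.084
H^(1/2) = 1.6571
r^(5/6) = 5.0207
v = 0.195 * 17.084 * 1.6571 / 5.0207 = 1.0995 m/s

1.0995 m/s


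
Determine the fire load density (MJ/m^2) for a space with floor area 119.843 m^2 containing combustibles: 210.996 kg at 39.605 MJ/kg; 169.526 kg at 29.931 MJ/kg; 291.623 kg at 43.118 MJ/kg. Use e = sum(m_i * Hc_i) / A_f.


Total energy = 210.996*39.605 + 169.526*29.931 + 291.623*43.118
= 8356.497 + 5074.083 + 12574.20
= 26004.78 MJ
e = 26004.78 / 119.843 = 216.99 MJ/m^2

216.99 MJ/m^2


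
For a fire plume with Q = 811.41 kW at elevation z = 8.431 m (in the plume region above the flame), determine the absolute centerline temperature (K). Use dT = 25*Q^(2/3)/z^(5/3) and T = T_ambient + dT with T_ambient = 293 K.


Q^(2/3) = 86.995
z^(5/3) = 34.925
dT = 25 * 86.995 / 34.925 = 62.273 K
T = 293 + 62.273 = 355.27 K

355.27 K


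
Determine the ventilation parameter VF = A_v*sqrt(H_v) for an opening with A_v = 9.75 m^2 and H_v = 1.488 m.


sqrt(H_v) = 1.2198
VF = 9.75 * 1.2198 = 11.893 m^(5/2)

11.893 m^(5/2)


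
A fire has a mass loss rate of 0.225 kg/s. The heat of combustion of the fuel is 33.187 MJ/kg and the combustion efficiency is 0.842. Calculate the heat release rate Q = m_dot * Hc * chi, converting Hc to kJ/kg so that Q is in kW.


Hc = 33.187 MJ/kg = 33.187 * 1000 kJ/kg = 33187 kJ/kg
Q = 0.225 kg/s * 33187 kJ/kg * 0.842 = 6287.3 kW

6287.3 kW


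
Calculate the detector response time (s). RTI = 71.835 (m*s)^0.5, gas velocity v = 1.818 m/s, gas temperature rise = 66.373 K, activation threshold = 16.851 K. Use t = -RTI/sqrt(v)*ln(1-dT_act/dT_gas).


dT_act/dT_gas = 0.25388
ln(1 - 0.25388) = -0.29287
t = -71.835 / sqrt(1.818) * -0.29287 = 15.603 s

15.603 s


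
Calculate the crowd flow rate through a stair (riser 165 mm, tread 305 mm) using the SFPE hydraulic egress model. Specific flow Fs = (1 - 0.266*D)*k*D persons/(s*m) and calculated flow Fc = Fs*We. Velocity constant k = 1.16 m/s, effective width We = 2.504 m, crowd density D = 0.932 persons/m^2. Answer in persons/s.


1 - 0.266*D = 1 - 0.266*0.932 = 0.75209
Fs = 0.75209 * 1.16 * 0.932 = 0.81310 persons/(s*m)
Fc = 0.81310 * 2.504 = 2.0360 persons/s

2.0360 persons/s


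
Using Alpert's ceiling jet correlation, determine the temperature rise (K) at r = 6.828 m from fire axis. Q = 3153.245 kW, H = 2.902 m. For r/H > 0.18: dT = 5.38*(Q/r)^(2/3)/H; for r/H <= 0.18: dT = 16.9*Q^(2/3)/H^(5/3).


r/H = 6.828 / 2.902 = 2.3529
r/H > 0.18, so dT = 5.38*(Q/r)^(2/3)/H
Q/r = 461.81
(Q/r)^(2/3) = 59.746
dT = 5.38 * 59.746 / 2.902 = 110.76 K

110.76 K


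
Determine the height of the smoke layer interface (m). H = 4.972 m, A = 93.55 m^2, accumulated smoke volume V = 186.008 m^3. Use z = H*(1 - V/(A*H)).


V/(A*H) = 0.39990
1 - 0.39990 = 0.60010
z = 4.972 * 0.60010 = 2.9837 m

2.9837 m


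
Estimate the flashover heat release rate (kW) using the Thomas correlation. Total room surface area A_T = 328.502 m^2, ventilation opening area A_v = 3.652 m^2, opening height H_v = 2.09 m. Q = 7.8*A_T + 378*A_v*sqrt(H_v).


7.8*A_T = 2562.3
sqrt(H_v) = 1.4457
378*A_v*sqrt(H_v) = 1995.7
Q = 2562.3 + 1995.7 = 4558.0 kW

4558.0 kW


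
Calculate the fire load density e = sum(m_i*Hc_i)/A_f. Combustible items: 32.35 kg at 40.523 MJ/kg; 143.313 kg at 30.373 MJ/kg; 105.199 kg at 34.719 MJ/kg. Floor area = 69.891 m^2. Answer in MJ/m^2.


Total energy = 32.35*40.523 + 143.313*30.373 + 105.199*34.719
= 1310.919 + 4352.846 + 3652.404
= 9316.169 MJ
e = 9316.169 / 69.891 = 133.30 MJ/m^2

133.30 MJ/m^2


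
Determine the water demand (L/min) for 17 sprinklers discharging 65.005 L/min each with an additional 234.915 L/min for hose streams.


Sprinkler demand = 17 * 65.005 = 1105.085 L/min
Total = 1105.085 + 234.915 = 1340 L/min

1340 L/min


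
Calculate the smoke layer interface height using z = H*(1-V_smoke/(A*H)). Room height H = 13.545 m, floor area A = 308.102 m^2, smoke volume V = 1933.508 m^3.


V/(A*H) = 0.46331
1 - 0.46331 = 0.53669
z = 13.545 * 0.53669 = 7.2695 m

7.2695 m


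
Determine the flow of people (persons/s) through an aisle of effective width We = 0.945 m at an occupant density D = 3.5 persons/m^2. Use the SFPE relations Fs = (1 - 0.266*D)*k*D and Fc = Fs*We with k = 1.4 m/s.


1 - 0.266*D = 1 - 0.266*3.5 = 0.069
Fs = 0.069 * 1.4 * 3.5 = 0.33810 persons/(s*m)
Fc = 0.33810 * 0.945 = 0.31950 persons/s

0.31950 persons/s


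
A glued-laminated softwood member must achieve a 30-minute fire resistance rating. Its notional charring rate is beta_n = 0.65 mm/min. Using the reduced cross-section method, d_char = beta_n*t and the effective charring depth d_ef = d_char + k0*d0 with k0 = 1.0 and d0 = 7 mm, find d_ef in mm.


d_char = 0.65 * 30 = 19.5 mm
d_ef = 19.5 + 1.0*7 = 26.5 mm

26.5 mm


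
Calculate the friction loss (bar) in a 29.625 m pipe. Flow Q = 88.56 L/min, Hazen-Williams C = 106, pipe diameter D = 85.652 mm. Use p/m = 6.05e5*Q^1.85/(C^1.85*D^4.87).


Q^1.85 = 4003.0
C^1.85 = 5582.3
D^4.87 = 2.5848e+09
p/m = 0.00016784 bar/m
p_total = 0.00016784 * 29.625 = 0.0049723 bar

0.0049723 bar


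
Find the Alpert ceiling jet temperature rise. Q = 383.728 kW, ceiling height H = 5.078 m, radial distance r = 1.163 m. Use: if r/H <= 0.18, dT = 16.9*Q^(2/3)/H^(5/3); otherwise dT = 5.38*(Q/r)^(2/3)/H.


r/H = 1.163 / 5.078 = 0.22903
r/H > 0.18, so dT = 5.38*(Q/r)^(2/3)/H
Q/r = 329.95
(Q/r)^(2/3) = 47.749
dT = 5.38 * 47.749 / 5.078 = 50.589 K

50.589 K


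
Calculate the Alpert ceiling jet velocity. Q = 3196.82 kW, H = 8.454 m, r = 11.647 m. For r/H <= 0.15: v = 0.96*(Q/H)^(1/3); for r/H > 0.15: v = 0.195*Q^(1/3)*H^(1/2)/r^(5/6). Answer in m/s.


r/H = 11.647 / 8.454 = 1.3777
r/H > 0.15, so v = 0.195*Q^(1/3)*H^(1/2)/r^(5/6)
Q^(1/3) = 14.731
H^(1/2) = 2.9076
r^(5/6) = 7.7359
v = 0.195 * 14.731 * 2.9076 / 7.7359 = 1.0797 m/s

1.0797 m/s


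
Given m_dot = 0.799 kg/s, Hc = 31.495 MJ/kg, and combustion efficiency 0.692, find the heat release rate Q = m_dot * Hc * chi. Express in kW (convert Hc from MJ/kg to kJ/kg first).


Hc = 31.495 MJ/kg = 31.495 * 1000 kJ/kg = 31495 kJ/kg
Q = 0.799 kg/s * 31495 kJ/kg * 0.692 = 17414 kW

17414 kW


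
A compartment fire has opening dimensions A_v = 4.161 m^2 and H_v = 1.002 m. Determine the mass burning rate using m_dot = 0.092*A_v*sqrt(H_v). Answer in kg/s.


sqrt(H_v) = 1.0010
m_dot = 0.092 * 4.161 * 1.0010 = 0.38319 kg/s

0.38319 kg/s


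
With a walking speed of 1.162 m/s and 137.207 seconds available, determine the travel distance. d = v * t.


d = 1.162 * 137.207 = 159.43 m

159.43 m
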